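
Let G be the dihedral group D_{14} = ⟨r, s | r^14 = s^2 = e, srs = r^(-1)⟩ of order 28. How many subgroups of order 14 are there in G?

3

|G| = 28 and 14 | 28, so subgroups of order 14 are possible by Lagrange.
The subgroups of order 14 are: {e, r, r^2, r^3, r^4, r^5, r^6, r^7, r^8, r^9, r^10, r^11, r^12, r^13}; {e, r^2, r^4, r^6, r^8, r^10, r^12, s, r^2s, r^4s, r^6s, r^8s, r^10s, r^12s}; {e, r^2, r^4, r^6, r^8, r^10, r^12, rs, r^3s, r^5s, r^7s, r^9s, r^11s, r^13s}.
So G has 3 subgroups of order 14.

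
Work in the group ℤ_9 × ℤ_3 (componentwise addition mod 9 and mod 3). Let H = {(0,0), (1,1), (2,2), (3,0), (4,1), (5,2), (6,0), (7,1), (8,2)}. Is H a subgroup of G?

Yes

|H| = 9 divides |G| = 27, consistent with Lagrange.
H contains the identity, every element's inverse is in H, and H is closed under +: it is a subgroup.
In fact H = ⟨(7,1)⟩.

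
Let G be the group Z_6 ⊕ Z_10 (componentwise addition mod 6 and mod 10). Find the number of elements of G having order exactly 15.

An element (a,b) has order lcm(ord(a), ord(b)); count pairs with lcm equal to 15.
Enumerating gives 8 such elements.

8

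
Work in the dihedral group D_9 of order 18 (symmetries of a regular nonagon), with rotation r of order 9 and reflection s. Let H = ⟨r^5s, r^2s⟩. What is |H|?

6

|⟨r^5s⟩| = 2 and |⟨r^2s⟩| = 2, so |H| is a multiple of lcm(2, 2) = 2 and divides |G| = 18.
Closing under the operation: H = {e, r^3, r^6, r^2s, r^5s, r^8s}, so |H| = 6.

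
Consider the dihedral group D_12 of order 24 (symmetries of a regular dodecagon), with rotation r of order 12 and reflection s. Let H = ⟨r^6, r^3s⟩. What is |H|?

4

|⟨r^6⟩| = 2 and |⟨r^3s⟩| = 2, so |H| is a multiple of lcm(2, 2) = 2 and divides |G| = 24.
Closing under the operation: H = {e, r^6, r^3s, r^9s}, so |H| = 4.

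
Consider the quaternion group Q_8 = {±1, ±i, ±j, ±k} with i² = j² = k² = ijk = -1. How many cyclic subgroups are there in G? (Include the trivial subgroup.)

5

A cyclic subgroup of order d is generated by each of its φ(d) elements of order d, so the cyclic subgroups of order d number (#elements of order d)/φ(d).
Cyclic subgroups by order — order 1: 1; order 2: 1; order 4: 3.
Total: 5.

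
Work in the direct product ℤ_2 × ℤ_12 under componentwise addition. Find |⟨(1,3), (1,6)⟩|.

8

|⟨(1,3)⟩| = 4 and |⟨(1,6)⟩| = 2, so |H| is a multiple of lcm(4, 2) = 4 and divides |G| = 24.
Closing under the operation: H = {(0,0), (0,3), (0,6), (0,9), (1,0), (1,3), (1,6), (1,9)}, so |H| = 8.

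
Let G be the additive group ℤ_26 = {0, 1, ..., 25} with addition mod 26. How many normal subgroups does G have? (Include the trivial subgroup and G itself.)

G is abelian, so every subgroup is normal.
G has 4 subgroups in total, hence 4 normal subgroups.

4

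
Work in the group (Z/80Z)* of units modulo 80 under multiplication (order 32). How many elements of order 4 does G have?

Enumerating element orders in G gives 24 elements of order 4.

24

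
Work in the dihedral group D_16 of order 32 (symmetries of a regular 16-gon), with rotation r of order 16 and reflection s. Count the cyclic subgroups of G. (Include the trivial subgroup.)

21

Each element a generates a cyclic subgroup ⟨a⟩; distinct elements may generate the same one (a cyclic group of order d has φ(d) generators).
Cyclic subgroups by order — order 1: 1; order 2: 17; order 4: 1; order 8: 1; order 16: 1.
Total: 21.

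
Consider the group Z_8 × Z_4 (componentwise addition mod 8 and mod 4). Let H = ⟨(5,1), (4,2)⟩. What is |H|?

|⟨(5,1)⟩| = 8 and |⟨(4,2)⟩| = 2, so |H| is a multiple of lcm(8, 2) = 8 and divides |G| = 32.
Closing under the operation: H = {(0,0), (0,2), (1,1), (1,3), (2,0), (2,2), (3,1), (3,3), (4,0), (4,2), (5,1), (5,3), (6,0), (6,2), (7,1), (7,3)}, so |H| = 16.

16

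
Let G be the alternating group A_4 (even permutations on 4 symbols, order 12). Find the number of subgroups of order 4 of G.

|G| = 12 and 4 | 12, so subgroups of order 4 are possible by Lagrange.
The subgroups of order 4 are: {e, (1 2)(3 4), (1 3)(2 4), (1 4)(2 3)}.
So G has 1 subgroup of order 4.

1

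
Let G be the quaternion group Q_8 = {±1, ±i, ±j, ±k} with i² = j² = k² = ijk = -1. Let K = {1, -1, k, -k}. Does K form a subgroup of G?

Yes

|K| = 4 divides |G| = 8, consistent with Lagrange.
K contains the identity, every element's inverse is in K, and K is closed under ·: it is a subgroup.
In fact K = ⟨-k⟩.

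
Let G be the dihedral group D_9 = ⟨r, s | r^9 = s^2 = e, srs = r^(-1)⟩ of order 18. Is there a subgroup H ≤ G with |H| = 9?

Yes

9 | 18. A subgroup of order 9 is {e, r, r^2, r^3, r^4, r^5, r^6, r^7, r^8}.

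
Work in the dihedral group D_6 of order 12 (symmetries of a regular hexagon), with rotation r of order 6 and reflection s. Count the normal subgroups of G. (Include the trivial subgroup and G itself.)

7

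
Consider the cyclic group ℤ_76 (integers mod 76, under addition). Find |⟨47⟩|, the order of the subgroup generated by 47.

76

In ℤ_76, the order of an element a is n/gcd(a, n).
gcd(47, 76) = 1, so |⟨47⟩| = 76/1 = 76.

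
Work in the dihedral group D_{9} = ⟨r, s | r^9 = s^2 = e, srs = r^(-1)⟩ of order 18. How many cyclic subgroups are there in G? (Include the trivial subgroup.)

12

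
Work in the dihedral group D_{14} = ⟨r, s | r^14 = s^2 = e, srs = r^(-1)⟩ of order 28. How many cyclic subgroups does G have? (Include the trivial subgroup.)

A cyclic subgroup of order d is generated by each of its φ(d) elements of order d, so the cyclic subgroups of order d number (#elements of order d)/φ(d).
Cyclic subgroups by order — order 1: 1; order 2: 15; order 7: 1; order 14: 1.
Total: 18.

18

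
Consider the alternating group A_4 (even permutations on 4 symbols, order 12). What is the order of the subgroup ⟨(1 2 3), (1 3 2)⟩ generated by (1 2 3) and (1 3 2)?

3

|⟨(1 2 3)⟩| = 3 and |⟨(1 3 2)⟩| = 3, so |H| is a multiple of lcm(3, 3) = 3 and divides |G| = 12.
Closing under the operation: H = {e, (1 2 3), (1 3 2)}, so |H| = 3.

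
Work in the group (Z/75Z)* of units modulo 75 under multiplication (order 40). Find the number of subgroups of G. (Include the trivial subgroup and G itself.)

|G| = 40, so by Lagrange every subgroup order divides 40. Divisors: 1, 2, 4, 5, 8, 10, 20, 40.
Subgroups by order — order 1: 1; order 2: 3; order 4: 3; order 5: 1; order 8: 1; order 10: 3; order 20: 3; order 40: 1.
Total: 1 + 3 + 3 + 1 + 1 + 3 + 3 + 1 = 16.

16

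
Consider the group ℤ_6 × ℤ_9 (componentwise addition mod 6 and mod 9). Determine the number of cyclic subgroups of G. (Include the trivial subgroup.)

16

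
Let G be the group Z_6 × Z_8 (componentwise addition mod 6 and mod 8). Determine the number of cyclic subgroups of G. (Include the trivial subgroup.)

16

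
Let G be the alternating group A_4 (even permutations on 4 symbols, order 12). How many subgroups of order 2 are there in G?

3

|G| = 12 and 2 | 12, so subgroups of order 2 are possible by Lagrange.
The subgroups of order 2 are: {e, (1 2)(3 4)}; {e, (1 3)(2 4)}; {e, (1 4)(2 3)}.
So G has 3 subgroups of order 2.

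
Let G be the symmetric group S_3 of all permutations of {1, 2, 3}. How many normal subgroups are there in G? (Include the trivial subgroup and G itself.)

G has 6 subgroups. Checking conjugation-invariance by order — order 1: 1/1 normal; order 2: 0/3 normal; order 3: 1/1 normal; order 6: 1/1 normal.
Total normal subgroups: 3.

3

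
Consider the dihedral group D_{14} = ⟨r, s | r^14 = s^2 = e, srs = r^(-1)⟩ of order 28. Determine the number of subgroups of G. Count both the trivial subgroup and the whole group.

|G| = 28, so by Lagrange every subgroup order divides 28. Divisors: 1, 2, 4, 7, 14, 28.
Subgroups by order — order 1: 1; order 2: 15; order 4: 7; order 7: 1; order 14: 3; order 28: 1.
Total: 1 + 15 + 7 + 1 + 3 + 1 = 28.

28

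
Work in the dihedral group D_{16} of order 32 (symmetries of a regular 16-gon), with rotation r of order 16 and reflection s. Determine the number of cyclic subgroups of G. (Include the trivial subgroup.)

Each element a generates a cyclic subgroup ⟨a⟩; distinct elements may generate the same one (a cyclic group of order d has φ(d) generators).
Cyclic subgroups by order — order 1: 1; order 2: 17; order 4: 1; order 8: 1; order 16: 1.
Total: 21.

21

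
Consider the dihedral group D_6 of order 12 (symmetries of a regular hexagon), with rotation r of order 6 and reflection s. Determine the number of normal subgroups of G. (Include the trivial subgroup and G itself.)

G has 16 subgroups. Checking conjugation-invariance by order — order 1: 1/1 normal; order 2: 1/7 normal; order 3: 1/1 normal; order 4: 0/3 normal; order 6: 3/3 normal; order 12: 1/1 normal.
Total normal subgroups: 7.

7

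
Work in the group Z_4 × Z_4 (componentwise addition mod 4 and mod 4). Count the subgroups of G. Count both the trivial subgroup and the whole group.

15

|G| = 16, so by Lagrange every subgroup order divides 16. Divisors: 1, 2, 4, 8, 16.
Subgroups by order — order 1: 1; order 2: 3; order 4: 7; order 8: 3; order 16: 1.
Total: 1 + 3 + 7 + 3 + 1 = 15.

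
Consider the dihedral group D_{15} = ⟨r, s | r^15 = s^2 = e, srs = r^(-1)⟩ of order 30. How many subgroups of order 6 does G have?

|G| = 30 and 6 | 30, so subgroups of order 6 are possible by Lagrange.
The subgroups of order 6 are: {e, r^5, r^10, s, r^5s, r^10s}; {e, r^5, r^10, rs, r^6s, r^11s}; {e, r^5, r^10, r^2s, r^7s, r^12s}; {e, r^5, r^10, r^3s, r^8s, r^13s}; … (5 in all).
So G has 5 subgroups of order 6.

5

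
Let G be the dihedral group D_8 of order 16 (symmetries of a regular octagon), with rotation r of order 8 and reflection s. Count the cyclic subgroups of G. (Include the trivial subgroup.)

Each element a generates a cyclic subgroup ⟨a⟩; distinct elements may generate the same one (a cyclic group of order d has φ(d) generators).
Cyclic subgroups by order — order 1: 1; order 2: 9; order 4: 1; order 8: 1.
Total: 12.

12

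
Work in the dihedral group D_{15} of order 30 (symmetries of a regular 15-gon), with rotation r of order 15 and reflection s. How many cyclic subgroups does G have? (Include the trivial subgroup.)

Group the elements of G by the cyclic subgroup they generate; each cyclic subgroup of order d accounts for φ(d) elements.
Cyclic subgroups by order — order 1: 1; order 2: 15; order 3: 1; order 5: 1; order 15: 1.
Total: 19.

19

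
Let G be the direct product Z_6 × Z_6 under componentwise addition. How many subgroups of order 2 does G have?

3

|G| = 36 and 2 | 36, so subgroups of order 2 are possible by Lagrange.
The subgroups of order 2 are: {(0,0), (0,3)}; {(0,0), (3,0)}; {(0,0), (3,3)}.
So G has 3 subgroups of order 2.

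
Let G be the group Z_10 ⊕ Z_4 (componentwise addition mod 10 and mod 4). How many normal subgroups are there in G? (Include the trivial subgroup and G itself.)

16

G is abelian, so every subgroup is normal.
G has 16 subgroups in total, hence 16 normal subgroups.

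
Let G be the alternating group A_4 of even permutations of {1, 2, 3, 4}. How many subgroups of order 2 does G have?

3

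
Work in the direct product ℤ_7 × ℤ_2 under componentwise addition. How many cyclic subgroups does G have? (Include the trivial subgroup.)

4

A cyclic subgroup of order d is generated by each of its φ(d) elements of order d, so the cyclic subgroups of order d number (#elements of order d)/φ(d).
Cyclic subgroups by order — order 1: 1; order 2: 1; order 7: 1; order 14: 1.
Total: 4.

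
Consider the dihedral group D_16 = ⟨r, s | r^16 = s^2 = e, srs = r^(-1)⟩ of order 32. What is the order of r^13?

16

Computing powers of r^13: the smallest k with (r^13)^k = e is k = 16.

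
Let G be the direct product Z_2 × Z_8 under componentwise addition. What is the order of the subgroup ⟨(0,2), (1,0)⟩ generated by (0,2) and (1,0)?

8

|⟨(0,2)⟩| = 4 and |⟨(1,0)⟩| = 2, so |H| is a multiple of lcm(4, 2) = 4 and divides |G| = 16.
Closing under the operation: H = {(0,0), (0,2), (0,4), (0,6), (1,0), (1,2), (1,4), (1,6)}, so |H| = 8.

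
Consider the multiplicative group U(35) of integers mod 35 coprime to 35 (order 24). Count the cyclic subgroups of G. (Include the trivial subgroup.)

Group the elements of G by the cyclic subgroup they generate; each cyclic subgroup of order d accounts for φ(d) elements.
Cyclic subgroups by order — order 1: 1; order 2: 3; order 3: 1; order 4: 2; order 6: 3; order 12: 2.
Total: 12.

12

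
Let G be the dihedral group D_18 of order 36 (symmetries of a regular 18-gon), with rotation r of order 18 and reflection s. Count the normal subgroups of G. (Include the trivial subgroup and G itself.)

9

G has 45 subgroups. Checking conjugation-invariance by order — order 1: 1/1 normal; order 2: 1/19 normal; order 3: 1/1 normal; order 4: 0/9 normal; order 6: 1/7 normal; order 9: 1/1 normal; order 12: 0/3 normal; order 18: 3/3 normal; order 36: 1/1 normal.
Total normal subgroups: 9.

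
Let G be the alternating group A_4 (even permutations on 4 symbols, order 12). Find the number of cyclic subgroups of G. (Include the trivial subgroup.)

A cyclic subgroup of order d is generated by each of its φ(d) elements of order d, so the cyclic subgroups of order d number (#elements of order d)/φ(d).
Cyclic subgroups by order — order 1: 1; order 2: 3; order 3: 4.
Total: 8.

8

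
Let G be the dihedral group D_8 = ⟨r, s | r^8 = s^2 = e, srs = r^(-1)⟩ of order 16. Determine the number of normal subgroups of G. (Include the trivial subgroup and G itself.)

7

G has 19 subgroups. Checking conjugation-invariance by order — order 1: 1/1 normal; order 2: 1/9 normal; order 4: 1/5 normal; order 8: 3/3 normal; order 16: 1/1 normal.
Total normal subgroups: 7.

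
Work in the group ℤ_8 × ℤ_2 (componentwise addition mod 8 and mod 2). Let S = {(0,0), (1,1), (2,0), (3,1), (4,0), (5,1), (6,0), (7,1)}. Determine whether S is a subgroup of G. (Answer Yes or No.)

|S| = 8 divides |G| = 16, consistent with Lagrange.
S contains the identity, every element's inverse is in S, and S is closed under +: it is a subgroup.
In fact S = ⟨(7,1)⟩.

Yes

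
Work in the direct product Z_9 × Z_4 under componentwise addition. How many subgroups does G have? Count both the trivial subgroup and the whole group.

|G| = 36, so by Lagrange every subgroup order divides 36. Divisors: 1, 2, 3, 4, 6, 9, 12, 18, 36.
Subgroups by order — order 1: 1; order 2: 1; order 3: 1; order 4: 1; order 6: 1; order 9: 1; order 12: 1; order 18: 1; order 36: 1.
Total: 1 + 1 + 1 + 1 + 1 + 1 + 1 + 1 + 1 = 9.

9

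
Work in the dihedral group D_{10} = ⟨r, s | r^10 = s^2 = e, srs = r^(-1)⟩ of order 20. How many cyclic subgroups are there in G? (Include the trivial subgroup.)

14

A cyclic subgroup of order d is generated by each of its φ(d) elements of order d, so the cyclic subgroups of order d number (#elements of order d)/φ(d).
Cyclic subgroups by order — order 1: 1; order 2: 11; order 5: 1; order 10: 1.
Total: 14.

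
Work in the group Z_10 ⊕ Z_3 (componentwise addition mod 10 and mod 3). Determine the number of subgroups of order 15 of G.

|G| = 30 and 15 | 30, so subgroups of order 15 are possible by Lagrange.
The subgroups of order 15 are: {(0,0), (0,1), (0,2), (2,0), (2,1), (2,2), (4,0), (4,1), (4,2), (6,0), (6,1), (6,2), (8,0), (8,1), (8,2)}.
So G has 1 subgroup of order 15.

1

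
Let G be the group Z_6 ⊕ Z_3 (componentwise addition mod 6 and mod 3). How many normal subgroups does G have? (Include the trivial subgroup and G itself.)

12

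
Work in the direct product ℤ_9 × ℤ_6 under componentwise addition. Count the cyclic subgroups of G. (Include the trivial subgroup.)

16

Group the elements of G by the cyclic subgroup they generate; each cyclic subgroup of order d accounts for φ(d) elements.
Cyclic subgroups by order — order 1: 1; order 2: 1; order 3: 4; order 6: 4; order 9: 3; order 18: 3.
Total: 16.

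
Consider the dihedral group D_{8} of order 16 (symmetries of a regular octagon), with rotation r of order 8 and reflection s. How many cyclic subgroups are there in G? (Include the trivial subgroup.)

12

A cyclic subgroup of order d is generated by each of its φ(d) elements of order d, so the cyclic subgroups of order d number (#elements of order d)/φ(d).
Cyclic subgroups by order — order 1: 1; order 2: 9; order 4: 1; order 8: 1.
Total: 12.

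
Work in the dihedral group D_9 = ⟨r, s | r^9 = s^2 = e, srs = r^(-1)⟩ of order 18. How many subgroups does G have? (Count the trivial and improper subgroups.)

16

|G| = 18, so by Lagrange every subgroup order divides 18. Divisors: 1, 2, 3, 6, 9, 18.
Subgroups by order — order 1: 1; order 2: 9; order 3: 1; order 6: 3; order 9: 1; order 18: 1.
Total: 1 + 9 + 1 + 3 + 1 + 1 = 16.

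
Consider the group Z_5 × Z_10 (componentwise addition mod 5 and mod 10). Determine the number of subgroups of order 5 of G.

6

|G| = 50 and 5 | 50, so subgroups of order 5 are possible by Lagrange.
The subgroups of order 5 are: {(0,0), (0,2), (0,4), (0,6), (0,8)}; {(0,0), (1,0), (2,0), (3,0), (4,0)}; {(0,0), (1,2), (2,4), (3,6), (4,8)}; {(0,0), (1,4), (2,8), (3,2), (4,6)}; … (6 in all).
So G has 6 subgroups of order 5.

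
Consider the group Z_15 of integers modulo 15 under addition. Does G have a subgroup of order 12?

12 does not divide |G| = 15, so by Lagrange no subgroup of order 12 exists.

No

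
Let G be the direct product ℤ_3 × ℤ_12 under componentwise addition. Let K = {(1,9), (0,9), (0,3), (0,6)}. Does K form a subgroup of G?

No

The identity (0,0) ∉ K, so K is not a subgroup.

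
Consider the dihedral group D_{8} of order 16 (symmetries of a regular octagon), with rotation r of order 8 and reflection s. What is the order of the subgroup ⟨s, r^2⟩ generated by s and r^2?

8

|⟨s⟩| = 2 and |⟨r^2⟩| = 4, so |H| is a multiple of lcm(2, 4) = 4 and divides |G| = 16.
Closing under the operation: H = {e, r^2, r^4, r^6, s, r^2s, r^4s, r^6s}, so |H| = 8.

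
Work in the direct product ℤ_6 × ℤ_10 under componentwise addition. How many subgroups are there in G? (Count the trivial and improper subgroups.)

20

|G| = 60, so by Lagrange every subgroup order divides 60. Divisors: 1, 2, 3, 4, 5, 6, 10, 12, 15, 20, 30, 60.
Subgroups by order — order 1: 1; order 2: 3; order 3: 1; order 4: 1; order 5: 1; order 6: 3; order 10: 3; order 12: 1; order 15: 1; order 20: 1; order 30: 3; order 60: 1.
Total: 1 + 3 + 1 + 1 + 1 + 3 + 3 + 1 + 1 + 1 + 3 + 1 = 20.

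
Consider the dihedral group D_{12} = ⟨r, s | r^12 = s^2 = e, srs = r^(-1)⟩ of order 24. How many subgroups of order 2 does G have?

13

|G| = 24 and 2 | 24, so subgroups of order 2 are possible by Lagrange.
The subgroups of order 2 are: {e, r^10s}; {e, r^11s}; {e, r^2s}; {e, r^3s}; … (13 in all).
So G has 13 subgroups of order 2.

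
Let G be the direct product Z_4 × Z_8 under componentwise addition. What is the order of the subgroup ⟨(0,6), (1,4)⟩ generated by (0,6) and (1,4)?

|⟨(0,6)⟩| = 4 and |⟨(1,4)⟩| = 4, so |H| is a multiple of lcm(4, 4) = 4 and divides |G| = 32.
Closing under the operation: H = {(0,0), (0,2), (0,4), (0,6), (1,0), (1,2), (1,4), (1,6), (2,0), (2,2), (2,4), (2,6), (3,0), (3,2), (3,4), (3,6)}, so |H| = 16.

16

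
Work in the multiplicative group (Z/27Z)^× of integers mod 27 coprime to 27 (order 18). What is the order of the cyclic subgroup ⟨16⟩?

9

Compute successive powers of 16 mod 27: 16, 13, 19, 7, 4, 10, 25, 22, …; 16^9 ≡ 1 (mod 27).
So |⟨16⟩| = 9.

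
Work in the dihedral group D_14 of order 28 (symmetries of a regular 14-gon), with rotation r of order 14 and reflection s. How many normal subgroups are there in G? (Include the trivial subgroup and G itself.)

7

G has 28 subgroups. Checking conjugation-invariance by order — order 1: 1/1 normal; order 2: 1/15 normal; order 4: 0/7 normal; order 7: 1/1 normal; order 14: 3/3 normal; order 28: 1/1 normal.
Total normal subgroups: 7.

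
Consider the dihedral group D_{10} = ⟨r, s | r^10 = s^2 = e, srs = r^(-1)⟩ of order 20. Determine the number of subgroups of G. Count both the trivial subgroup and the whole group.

|G| = 20, so by Lagrange every subgroup order divides 20. Divisors: 1, 2, 4, 5, 10, 20.
Subgroups by order — order 1: 1; order 2: 11; order 4: 5; order 5: 1; order 10: 3; order 20: 1.
Total: 1 + 11 + 5 + 1 + 3 + 1 = 22.

22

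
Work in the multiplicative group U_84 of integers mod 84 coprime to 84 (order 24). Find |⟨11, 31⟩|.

|⟨11⟩| = 6 and |⟨31⟩| = 6, so |H| is a multiple of lcm(6, 6) = 6 and divides |G| = 24.
Closing under the operation: H = {1, 5, 11, 17, 19, 23, 25, 31, 37, 41, 55, 71}, so |H| = 12.

12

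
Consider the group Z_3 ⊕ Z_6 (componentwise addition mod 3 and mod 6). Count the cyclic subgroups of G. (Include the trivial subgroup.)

10

Each element a generates a cyclic subgroup ⟨a⟩; distinct elements may generate the same one (a cyclic group of order d has φ(d) generators).
Cyclic subgroups by order — order 1: 1; order 2: 1; order 3: 4; order 6: 4.
Total: 10.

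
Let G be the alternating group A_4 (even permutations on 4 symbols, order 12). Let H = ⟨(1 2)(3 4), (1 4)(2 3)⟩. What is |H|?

|⟨(1 2)(3 4)⟩| = 2 and |⟨(1 4)(2 3)⟩| = 2, so |H| is a multiple of lcm(2, 2) = 2 and divides |G| = 12.
Closing under the operation: H = {e, (1 2)(3 4), (1 3)(2 4), (1 4)(2 3)}, so |H| = 4.

4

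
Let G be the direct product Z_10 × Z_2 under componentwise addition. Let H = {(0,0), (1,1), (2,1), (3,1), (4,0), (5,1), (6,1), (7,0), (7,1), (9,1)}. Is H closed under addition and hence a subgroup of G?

(4,0) ∈ H but its inverse (6,0) ∉ H, so H is not a subgroup.

No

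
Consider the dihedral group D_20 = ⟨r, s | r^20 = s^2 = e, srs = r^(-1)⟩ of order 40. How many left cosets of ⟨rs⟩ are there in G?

20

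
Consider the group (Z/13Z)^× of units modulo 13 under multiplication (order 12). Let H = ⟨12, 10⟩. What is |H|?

|⟨12⟩| = 2 and |⟨10⟩| = 6, so |H| is a multiple of lcm(2, 6) = 6 and divides |G| = 12.
Closing under the operation: H = {1, 3, 4, 9, 10, 12}, so |H| = 6.

6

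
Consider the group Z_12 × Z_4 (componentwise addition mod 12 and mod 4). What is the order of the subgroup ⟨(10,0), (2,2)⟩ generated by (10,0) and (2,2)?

|⟨(10,0)⟩| = 6 and |⟨(2,2)⟩| = 6, so |H| is a multiple of lcm(6, 6) = 6 and divides |G| = 48.
Closing under the operation: H = {(0,0), (0,2), (2,0), (2,2), (4,0), (4,2), (6,0), (6,2), (8,0), (8,2), (10,0), (10,2)}, so |H| = 12.

12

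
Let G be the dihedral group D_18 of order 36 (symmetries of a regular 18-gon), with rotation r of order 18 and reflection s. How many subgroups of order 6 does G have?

7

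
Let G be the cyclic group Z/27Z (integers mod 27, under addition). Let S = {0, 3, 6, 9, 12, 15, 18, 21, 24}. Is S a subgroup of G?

Yes

|S| = 9 divides |G| = 27, consistent with Lagrange.
S contains the identity, every element's inverse is in S, and S is closed under +: it is a subgroup.
In fact S = ⟨3⟩.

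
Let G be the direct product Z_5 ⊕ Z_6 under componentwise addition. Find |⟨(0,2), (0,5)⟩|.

|⟨(0,2)⟩| = 3 and |⟨(0,5)⟩| = 6, so |H| is a multiple of lcm(3, 6) = 6 and divides |G| = 30.
Closing under the operation: H = {(0,0), (0,1), (0,2), (0,3), (0,4), (0,5)}, so |H| = 6.

6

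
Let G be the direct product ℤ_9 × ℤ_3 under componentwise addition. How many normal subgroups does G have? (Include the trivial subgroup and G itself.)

G is abelian, so every subgroup is normal.
G has 10 subgroups in total, hence 10 normal subgroups.

10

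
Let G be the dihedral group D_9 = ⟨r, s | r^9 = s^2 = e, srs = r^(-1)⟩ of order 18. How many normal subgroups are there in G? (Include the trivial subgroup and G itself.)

G has 16 subgroups. Checking conjugation-invariance by order — order 1: 1/1 normal; order 2: 0/9 normal; order 3: 1/1 normal; order 6: 0/3 normal; order 9: 1/1 normal; order 18: 1/1 normal.
Total normal subgroups: 4.

4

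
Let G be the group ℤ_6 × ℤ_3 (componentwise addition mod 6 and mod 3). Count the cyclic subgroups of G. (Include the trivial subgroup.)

10

Each element a generates a cyclic subgroup ⟨a⟩; distinct elements may generate the same one (a cyclic group of order d has φ(d) generators).
Cyclic subgroups by order — order 1: 1; order 2: 1; order 3: 4; order 6: 4.
Total: 10.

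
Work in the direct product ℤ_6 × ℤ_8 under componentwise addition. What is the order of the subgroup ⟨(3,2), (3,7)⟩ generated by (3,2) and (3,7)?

16

|⟨(3,2)⟩| = 4 and |⟨(3,7)⟩| = 8, so |H| is a multiple of lcm(4, 8) = 8 and divides |G| = 48.
Closing under the operation: H = {(0,0), (0,1), (0,2), (0,3), (0,4), (0,5), (0,6), (0,7), (3,0), (3,1), (3,2), (3,3), (3,4), (3,5), (3,6), (3,7)}, so |H| = 16.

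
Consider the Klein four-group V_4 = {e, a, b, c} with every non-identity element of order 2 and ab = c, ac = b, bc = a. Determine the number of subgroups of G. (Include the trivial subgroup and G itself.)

5

|G| = 4, so by Lagrange every subgroup order divides 4. Divisors: 1, 2, 4.
Subgroups by order — order 1: 1; order 2: 3; order 4: 1.
Total: 1 + 3 + 1 = 5.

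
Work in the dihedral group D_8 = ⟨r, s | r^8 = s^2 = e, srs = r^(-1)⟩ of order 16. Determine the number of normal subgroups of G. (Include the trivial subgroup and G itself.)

7

G has 19 subgroups. Checking conjugation-invariance by order — order 1: 1/1 normal; order 2: 1/9 normal; order 4: 1/5 normal; order 8: 3/3 normal; order 16: 1/1 normal.
Total normal subgroups: 7.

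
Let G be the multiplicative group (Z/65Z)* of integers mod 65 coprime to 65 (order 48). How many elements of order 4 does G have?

12

Enumerating element orders in G gives 12 elements of order 4.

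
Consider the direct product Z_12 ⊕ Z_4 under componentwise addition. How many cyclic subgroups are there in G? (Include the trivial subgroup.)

20

A cyclic subgroup of order d is generated by each of its φ(d) elements of order d, so the cyclic subgroups of order d number (#elements of order d)/φ(d).
Cyclic subgroups by order — order 1: 1; order 2: 3; order 3: 1; order 4: 6; order 6: 3; order 12: 6.
Total: 20.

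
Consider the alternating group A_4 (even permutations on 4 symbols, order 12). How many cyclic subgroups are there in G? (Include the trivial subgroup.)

8

A cyclic subgroup of order d is generated by each of its φ(d) elements of order d, so the cyclic subgroups of order d number (#elements of order d)/φ(d).
Cyclic subgroups by order — order 1: 1; order 2: 3; order 3: 4.
Total: 8.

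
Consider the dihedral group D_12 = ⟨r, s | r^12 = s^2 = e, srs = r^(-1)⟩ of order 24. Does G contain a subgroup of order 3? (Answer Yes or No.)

Yes

3 | 24. A subgroup of order 3 is {e, r^4, r^8}.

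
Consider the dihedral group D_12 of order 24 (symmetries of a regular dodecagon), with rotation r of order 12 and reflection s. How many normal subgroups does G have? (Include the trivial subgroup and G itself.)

9

G has 34 subgroups. Checking conjugation-invariance by order — order 1: 1/1 normal; order 2: 1/13 normal; order 3: 1/1 normal; order 4: 1/7 normal; order 6: 1/5 normal; order 8: 0/3 normal; order 12: 3/3 normal; order 24: 1/1 normal.
Total normal subgroups: 9.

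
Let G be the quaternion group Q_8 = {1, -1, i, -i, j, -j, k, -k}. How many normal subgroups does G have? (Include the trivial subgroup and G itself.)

G has 6 subgroups. Checking conjugation-invariance by order — order 1: 1/1 normal; order 2: 1/1 normal; order 4: 3/3 normal; order 8: 1/1 normal.
Total normal subgroups: 6.

6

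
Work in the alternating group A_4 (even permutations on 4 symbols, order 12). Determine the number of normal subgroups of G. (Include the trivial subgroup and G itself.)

G has 10 subgroups. Checking conjugation-invariance by order — order 1: 1/1 normal; order 2: 0/3 normal; order 3: 0/4 normal; order 4: 1/1 normal; order 12: 1/1 normal.
Total normal subgroups: 3.

3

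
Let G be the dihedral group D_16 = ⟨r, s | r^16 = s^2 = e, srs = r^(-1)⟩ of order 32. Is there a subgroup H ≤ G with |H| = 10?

10 does not divide |G| = 32, so by Lagrange no subgroup of order 10 exists.

No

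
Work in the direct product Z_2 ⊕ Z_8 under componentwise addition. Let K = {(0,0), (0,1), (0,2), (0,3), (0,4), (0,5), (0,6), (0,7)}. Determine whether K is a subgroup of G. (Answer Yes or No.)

|K| = 8 divides |G| = 16, consistent with Lagrange.
K contains the identity, every element's inverse is in K, and K is closed under +: it is a subgroup.
In fact K = ⟨(0,1)⟩.

Yes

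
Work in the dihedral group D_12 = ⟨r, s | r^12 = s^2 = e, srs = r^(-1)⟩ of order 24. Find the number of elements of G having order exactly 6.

2

The elements of order 6 are: r^2, r^10.
That's 2.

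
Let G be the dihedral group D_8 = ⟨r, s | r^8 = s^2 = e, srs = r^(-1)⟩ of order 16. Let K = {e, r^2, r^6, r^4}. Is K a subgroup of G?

Yes

|K| = 4 divides |G| = 16, consistent with Lagrange.
K contains the identity, every element's inverse is in K, and K is closed under ·: it is a subgroup.
In fact K = ⟨r^6⟩.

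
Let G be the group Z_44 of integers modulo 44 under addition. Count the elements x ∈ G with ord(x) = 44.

In a cyclic group of order 44, the number of elements of order d (for d | 44) is φ(d).
φ(44) = 20.

20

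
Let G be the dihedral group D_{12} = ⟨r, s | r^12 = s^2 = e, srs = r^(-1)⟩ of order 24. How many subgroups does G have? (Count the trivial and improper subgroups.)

|G| = 24, so by Lagrange every subgroup order divides 24. Divisors: 1, 2, 3, 4, 6, 8, 12, 24.
Subgroups by order — order 1: 1; order 2: 13; order 3: 1; order 4: 7; order 6: 5; order 8: 3; order 12: 3; order 24: 1.
Total: 1 + 13 + 1 + 7 + 5 + 3 + 3 + 1 = 34.

34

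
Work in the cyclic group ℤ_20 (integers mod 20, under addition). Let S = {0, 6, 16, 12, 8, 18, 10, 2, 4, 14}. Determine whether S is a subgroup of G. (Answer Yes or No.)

Yes

|S| = 10 divides |G| = 20, consistent with Lagrange.
S contains the identity, every element's inverse is in S, and S is closed under +: it is a subgroup.
In fact S = ⟨2⟩.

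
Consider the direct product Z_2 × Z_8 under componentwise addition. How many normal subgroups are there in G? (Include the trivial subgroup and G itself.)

G is abelian, so every subgroup is normal.
G has 11 subgroups in total, hence 11 normal subgroups.

11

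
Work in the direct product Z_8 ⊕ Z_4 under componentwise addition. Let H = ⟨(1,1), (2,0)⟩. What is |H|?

|⟨(1,1)⟩| = 8 and |⟨(2,0)⟩| = 4, so |H| is a multiple of lcm(8, 4) = 8 and divides |G| = 32.
Closing under the operation: H = {(0,0), (0,2), (1,1), (1,3), (2,0), (2,2), (3,1), (3,3), (4,0), (4,2), (5,1), (5,3), (6,0), (6,2), (7,1), (7,3)}, so |H| = 16.

16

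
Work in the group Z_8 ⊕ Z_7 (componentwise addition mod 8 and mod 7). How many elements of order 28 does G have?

An element (a,b) has order lcm(ord(a), ord(b)); count pairs with lcm equal to 28.
Enumerating gives 12 such elements.

12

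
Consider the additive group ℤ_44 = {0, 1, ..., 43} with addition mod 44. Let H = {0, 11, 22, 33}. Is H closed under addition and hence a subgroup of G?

Yes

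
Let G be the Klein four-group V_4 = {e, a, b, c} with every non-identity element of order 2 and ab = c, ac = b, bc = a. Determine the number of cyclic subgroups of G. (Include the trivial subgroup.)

A cyclic subgroup of order d is generated by each of its φ(d) elements of order d, so the cyclic subgroups of order d number (#elements of order d)/φ(d).
Cyclic subgroups by order — order 1: 1; order 2: 3.
Total: 4.

4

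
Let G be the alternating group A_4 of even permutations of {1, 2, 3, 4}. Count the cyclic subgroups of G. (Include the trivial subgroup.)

8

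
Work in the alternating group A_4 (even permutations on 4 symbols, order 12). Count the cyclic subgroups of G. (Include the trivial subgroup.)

8

A cyclic subgroup of order d is generated by each of its φ(d) elements of order d, so the cyclic subgroups of order d number (#elements of order d)/φ(d).
Cyclic subgroups by order — order 1: 1; order 2: 3; order 3: 4.
Total: 8.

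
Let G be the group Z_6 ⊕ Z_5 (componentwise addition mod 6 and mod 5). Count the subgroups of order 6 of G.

|G| = 30 and 6 | 30, so subgroups of order 6 are possible by Lagrange.
The subgroups of order 6 are: {(0,0), (1,0), (2,0), (3,0), (4,0), (5,0)}.
So G has 1 subgroup of order 6.

1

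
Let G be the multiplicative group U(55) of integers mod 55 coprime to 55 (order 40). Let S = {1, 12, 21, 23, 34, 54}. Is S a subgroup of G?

No

|S| = 6 does not divide |G| = 40, so by Lagrange S is not a subgroup.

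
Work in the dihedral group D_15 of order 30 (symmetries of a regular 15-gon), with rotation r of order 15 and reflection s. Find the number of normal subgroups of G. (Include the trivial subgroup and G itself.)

G has 28 subgroups. Checking conjugation-invariance by order — order 1: 1/1 normal; order 2: 0/15 normal; order 3: 1/1 normal; order 5: 1/1 normal; order 6: 0/5 normal; order 10: 0/3 normal; order 15: 1/1 normal; order 30: 1/1 normal.
Total normal subgroups: 5.

5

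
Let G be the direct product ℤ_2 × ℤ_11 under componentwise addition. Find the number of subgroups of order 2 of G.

1

|G| = 22 and 2 | 22, so subgroups of order 2 are possible by Lagrange.
The subgroups of order 2 are: {(0,0), (1,0)}.
So G has 1 subgroup of order 2.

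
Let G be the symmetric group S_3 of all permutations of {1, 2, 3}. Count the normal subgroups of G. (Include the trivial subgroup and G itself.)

3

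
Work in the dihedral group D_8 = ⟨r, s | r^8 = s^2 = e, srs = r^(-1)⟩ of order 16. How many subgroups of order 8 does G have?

3

|G| = 16 and 8 | 16, so subgroups of order 8 are possible by Lagrange.
The subgroups of order 8 are: {e, r, r^2, r^3, r^4, r^5, r^6, r^7}; {e, r^2, r^4, r^6, s, r^2s, r^4s, r^6s}; {e, r^2, r^4, r^6, rs, r^3s, r^5s, r^7s}.
So G has 3 subgroups of order 8.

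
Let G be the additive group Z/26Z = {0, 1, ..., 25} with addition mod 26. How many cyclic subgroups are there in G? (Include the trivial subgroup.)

A cyclic subgroup of order d is generated by each of its φ(d) elements of order d, so the cyclic subgroups of order d number (#elements of order d)/φ(d).
Cyclic subgroups by order — order 1: 1; order 2: 1; order 13: 1; order 26: 1.
Total: 4.

4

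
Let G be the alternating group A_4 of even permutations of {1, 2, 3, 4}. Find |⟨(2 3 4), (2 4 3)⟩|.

3

|⟨(2 3 4)⟩| = 3 and |⟨(2 4 3)⟩| = 3, so |H| is a multiple of lcm(3, 3) = 3 and divides |G| = 12.
Closing under the operation: H = {e, (2 3 4), (2 4 3)}, so |H| = 3.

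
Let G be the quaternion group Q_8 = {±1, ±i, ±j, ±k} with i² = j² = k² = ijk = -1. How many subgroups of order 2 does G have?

|G| = 8 and 2 | 8, so subgroups of order 2 are possible by Lagrange.
The subgroups of order 2 are: {1, -1}.
So G has 1 subgroup of order 2.

1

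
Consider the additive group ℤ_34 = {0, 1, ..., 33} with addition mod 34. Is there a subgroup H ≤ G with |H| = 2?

2 | 34. A subgroup of order 2 is {0, 17}.

Yes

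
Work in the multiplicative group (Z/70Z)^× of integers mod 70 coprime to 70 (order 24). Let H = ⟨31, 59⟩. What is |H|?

12

|⟨31⟩| = 6 and |⟨59⟩| = 6, so |H| is a multiple of lcm(6, 6) = 6 and divides |G| = 24.
Closing under the operation: H = {1, 9, 11, 19, 29, 31, 39, 41, 51, 59, 61, 69}, so |H| = 12.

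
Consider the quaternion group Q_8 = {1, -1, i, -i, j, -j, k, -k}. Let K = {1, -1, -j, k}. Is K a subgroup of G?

No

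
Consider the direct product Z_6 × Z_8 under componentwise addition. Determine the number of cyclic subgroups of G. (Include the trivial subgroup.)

16

Each element a generates a cyclic subgroup ⟨a⟩; distinct elements may generate the same one (a cyclic group of order d has φ(d) generators).
Cyclic subgroups by order — order 1: 1; order 2: 3; order 3: 1; order 4: 2; order 6: 3; order 8: 2; order 12: 2; order 24: 2.
Total: 16.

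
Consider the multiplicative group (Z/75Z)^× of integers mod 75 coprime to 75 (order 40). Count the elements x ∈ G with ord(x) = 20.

16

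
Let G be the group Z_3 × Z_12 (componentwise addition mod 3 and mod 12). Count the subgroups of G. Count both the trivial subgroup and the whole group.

|G| = 36, so by Lagrange every subgroup order divides 36. Divisors: 1, 2, 3, 4, 6, 9, 12, 18, 36.
Subgroups by order — order 1: 1; order 2: 1; order 3: 4; order 4: 1; order 6: 4; order 9: 1; order 12: 4; order 18: 1; order 36: 1.
Total: 1 + 1 + 4 + 1 + 4 + 1 + 4 + 1 + 1 = 18.

18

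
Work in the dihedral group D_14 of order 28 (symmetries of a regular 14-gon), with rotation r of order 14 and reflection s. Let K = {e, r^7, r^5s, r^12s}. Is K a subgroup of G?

Yes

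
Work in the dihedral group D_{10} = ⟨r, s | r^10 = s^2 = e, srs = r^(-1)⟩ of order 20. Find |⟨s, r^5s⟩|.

4

|⟨s⟩| = 2 and |⟨r^5s⟩| = 2, so |H| is a multiple of lcm(2, 2) = 2 and divides |G| = 20.
Closing under the operation: H = {e, r^5, s, r^5s}, so |H| = 4.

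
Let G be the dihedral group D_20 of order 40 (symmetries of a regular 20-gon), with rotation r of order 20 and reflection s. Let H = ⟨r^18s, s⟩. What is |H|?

20

|⟨r^18s⟩| = 2 and |⟨s⟩| = 2, so |H| is a multiple of lcm(2, 2) = 2 and divides |G| = 40.
Closing under the operation: H = {e, r^2, r^4, r^6, r^8, r^10, r^12, r^14, r^16, r^18, s, r^2s, r^4s, r^6s, r^8s, r^10s, r^12s, r^14s, r^16s, r^18s}, so |H| = 20.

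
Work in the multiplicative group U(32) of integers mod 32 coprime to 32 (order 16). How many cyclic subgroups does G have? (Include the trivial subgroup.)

Each element a generates a cyclic subgroup ⟨a⟩; distinct elements may generate the same one (a cyclic group of order d has φ(d) generators).
Cyclic subgroups by order — order 1: 1; order 2: 3; order 4: 2; order 8: 2.
Total: 8.

8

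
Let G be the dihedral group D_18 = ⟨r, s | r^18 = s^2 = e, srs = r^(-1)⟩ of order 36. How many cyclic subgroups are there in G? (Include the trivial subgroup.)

24

Group the elements of G by the cyclic subgroup they generate; each cyclic subgroup of order d accounts for φ(d) elements.
Cyclic subgroups by order — order 1: 1; order 2: 19; order 3: 1; order 6: 1; order 9: 1; order 18: 1.
Total: 24.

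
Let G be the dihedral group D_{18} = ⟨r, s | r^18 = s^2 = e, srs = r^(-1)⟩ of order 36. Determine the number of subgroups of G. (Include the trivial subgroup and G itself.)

|G| = 36, so by Lagrange every subgroup order divides 36. Divisors: 1, 2, 3, 4, 6, 9, 12, 18, 36.
Subgroups by order — order 1: 1; order 2: 19; order 3: 1; order 4: 9; order 6: 7; order 9: 1; order 12: 3; order 18: 3; order 36: 1.
Total: 1 + 19 + 1 + 9 + 7 + 1 + 3 + 3 + 1 = 45.

45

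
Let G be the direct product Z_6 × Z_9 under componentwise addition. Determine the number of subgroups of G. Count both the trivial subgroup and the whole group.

|G| = 54, so by Lagrange every subgroup order divides 54. Divisors: 1, 2, 3, 6, 9, 18, 27, 54.
Subgroups by order — order 1: 1; order 2: 1; order 3: 4; order 6: 4; order 9: 4; order 18: 4; order 27: 1; order 54: 1.
Total: 1 + 1 + 4 + 4 + 4 + 4 + 1 + 1 = 20.

20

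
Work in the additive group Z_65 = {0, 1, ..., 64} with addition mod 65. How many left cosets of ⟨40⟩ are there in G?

5

|⟨40⟩| = 13 and |G| = 65.
By Lagrange, [G : H] = |G|/|H| = 65/13 = 5.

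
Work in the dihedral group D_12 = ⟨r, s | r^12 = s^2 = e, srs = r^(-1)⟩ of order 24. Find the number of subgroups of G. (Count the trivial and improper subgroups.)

|G| = 24, so by Lagrange every subgroup order divides 24. Divisors: 1, 2, 3, 4, 6, 8, 12, 24.
Subgroups by order — order 1: 1; order 2: 13; order 3: 1; order 4: 7; order 6: 5; order 8: 3; order 12: 3; order 24: 1.
Total: 1 + 13 + 1 + 7 + 5 + 3 + 3 + 1 = 34.

34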